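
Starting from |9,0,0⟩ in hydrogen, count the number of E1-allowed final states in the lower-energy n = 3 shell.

3

E1 requires Δl = ±1, so l_f ∈ {-1, 1}; with 0 ≤ l_f ≤ n_f−1 = 2, the allowed l_f values are {1}.
For l_f = 1: m_f ∈ {m_i−1, m_i, m_i+1} ∩ [−1, 1] = {-1, 0, 1} → 3 states.
Total: 3.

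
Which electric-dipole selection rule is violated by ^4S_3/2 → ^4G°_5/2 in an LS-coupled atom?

the ΔL = 0, ±1 rule

Initial level: S=3/2, L=0, J=3/2, parity even. Final level: S=3/2, L=4, J=5/2, parity odd.
Parity must change: even → odd — ✓.
ΔS = 0: S: 3/2 → 3/2 — ✓.
ΔL = 0, ±1 (not L=0↔0): L: 0 → 4, ΔL = +4 — ✗.
ΔJ = 0, ±1 (not J=0↔0): J: 3/2 → 5/2, ΔJ = +1 — ✓.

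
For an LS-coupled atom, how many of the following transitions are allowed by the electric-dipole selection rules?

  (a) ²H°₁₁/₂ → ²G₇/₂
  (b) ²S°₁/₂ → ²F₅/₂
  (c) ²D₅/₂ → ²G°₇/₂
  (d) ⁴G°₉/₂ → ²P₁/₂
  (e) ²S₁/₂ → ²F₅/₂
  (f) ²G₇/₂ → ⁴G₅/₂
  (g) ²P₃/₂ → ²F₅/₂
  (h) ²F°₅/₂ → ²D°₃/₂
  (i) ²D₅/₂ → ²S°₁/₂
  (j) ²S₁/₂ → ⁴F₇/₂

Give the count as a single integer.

0

(a) forbidden (ΔJ fails)
(b) forbidden (ΔL, ΔJ fail)
(c) forbidden (ΔL fails)
(d) forbidden (ΔS, ΔL, ΔJ fail)
(e) forbidden (parity, ΔL, ΔJ fail)
(f) forbidden (parity, ΔS fail)
(g) forbidden (parity, ΔL fail)
(h) forbidden (parity fails)
(i) forbidden (ΔL, ΔJ fail)
(j) forbidden (parity, ΔS, ΔL, ΔJ fail)
Total allowed: 0 of 10.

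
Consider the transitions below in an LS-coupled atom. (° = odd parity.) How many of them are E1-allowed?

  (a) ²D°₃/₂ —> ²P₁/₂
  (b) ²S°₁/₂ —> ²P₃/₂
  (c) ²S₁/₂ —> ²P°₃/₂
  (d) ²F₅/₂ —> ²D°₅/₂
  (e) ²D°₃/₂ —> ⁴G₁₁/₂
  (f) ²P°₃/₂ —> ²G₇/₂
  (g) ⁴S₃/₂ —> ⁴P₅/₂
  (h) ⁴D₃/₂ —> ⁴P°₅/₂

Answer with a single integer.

(a) allowed
(b) allowed
(c) allowed
(d) allowed
(e) forbidden (ΔS, ΔL, ΔJ fail)
(f) forbidden (ΔL, ΔJ fail)
(g) forbidden (parity fails)
(h) allowed
Total allowed: 5 of 8.

5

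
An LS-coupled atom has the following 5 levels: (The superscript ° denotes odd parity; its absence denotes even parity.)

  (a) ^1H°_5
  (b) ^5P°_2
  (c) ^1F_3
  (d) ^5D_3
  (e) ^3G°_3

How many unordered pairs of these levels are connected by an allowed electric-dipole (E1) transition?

1

(a)–(b): forbidden (parity, ΔS, ΔL, ΔJ).
(a)–(c): forbidden (ΔL, ΔJ).
(a)–(d): forbidden (ΔS, ΔL, ΔJ).
(a)–(e): forbidden (parity, ΔS, ΔJ).
(b)–(c): forbidden (ΔS, ΔL).
(b)–(d): allowed.
(b)–(e): forbidden (parity, ΔS, ΔL).
(c)–(d): forbidden (parity, ΔS).
(c)–(e): forbidden (ΔS).
(d)–(e): forbidden (ΔS, ΔL).
Allowed pairs: 1 of 10.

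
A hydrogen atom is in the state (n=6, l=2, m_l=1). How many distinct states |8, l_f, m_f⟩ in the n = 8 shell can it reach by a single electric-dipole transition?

5

E1 requires Δl = ±1, so l_f ∈ {1, 3}; with 0 ≤ l_f ≤ n_f−1 = 7, the allowed l_f values are {1, 3}.
For l_f = 1: m_f ∈ {m_i−1, m_i, m_i+1} ∩ [−1, 1] = {0, 1} → 2 states.
For l_f = 3: m_f ∈ {m_i−1, m_i, m_i+1} ∩ [−3, 3] = {0, 1, 2} → 3 states.
Total: 5.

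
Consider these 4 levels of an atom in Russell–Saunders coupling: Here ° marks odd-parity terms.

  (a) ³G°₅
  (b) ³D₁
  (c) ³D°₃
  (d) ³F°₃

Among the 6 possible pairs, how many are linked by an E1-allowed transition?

(a)–(b): forbidden (ΔL, ΔJ).
(a)–(c): forbidden (parity, ΔL, ΔJ).
(a)–(d): forbidden (parity, ΔJ).
(b)–(c): forbidden (ΔJ).
(b)–(d): forbidden (ΔJ).
(c)–(d): forbidden (parity).
Allowed pairs: 0 of 6.

0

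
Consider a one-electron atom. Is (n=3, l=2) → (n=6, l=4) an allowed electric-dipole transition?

Δl = 4 − 2 = +2; the E1 rule Δl = ±1 is violated.
The transition is electric-dipole forbidden.

forbidden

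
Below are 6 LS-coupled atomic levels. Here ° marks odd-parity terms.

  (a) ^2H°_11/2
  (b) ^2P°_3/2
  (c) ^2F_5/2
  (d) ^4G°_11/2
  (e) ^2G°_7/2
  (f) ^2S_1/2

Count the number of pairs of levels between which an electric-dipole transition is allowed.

(a)–(b): forbidden (parity, ΔL, ΔJ).
(a)–(c): forbidden (ΔL, ΔJ).
(a)–(d): forbidden (parity, ΔS).
(a)–(e): forbidden (parity, ΔJ).
(a)–(f): forbidden (ΔL, ΔJ).
(b)–(c): forbidden (ΔL).
(b)–(d): forbidden (parity, ΔS, ΔL, ΔJ).
(b)–(e): forbidden (parity, ΔL, ΔJ).
(b)–(f): allowed.
(c)–(d): forbidden (ΔS, ΔJ).
(c)–(e): allowed.
(c)–(f): forbidden (parity, ΔL, ΔJ).
(d)–(e): forbidden (parity, ΔS, ΔJ).
(d)–(f): forbidden (ΔS, ΔL, ΔJ).
(e)–(f): forbidden (ΔL, ΔJ).
Allowed pairs: 2 of 15.

2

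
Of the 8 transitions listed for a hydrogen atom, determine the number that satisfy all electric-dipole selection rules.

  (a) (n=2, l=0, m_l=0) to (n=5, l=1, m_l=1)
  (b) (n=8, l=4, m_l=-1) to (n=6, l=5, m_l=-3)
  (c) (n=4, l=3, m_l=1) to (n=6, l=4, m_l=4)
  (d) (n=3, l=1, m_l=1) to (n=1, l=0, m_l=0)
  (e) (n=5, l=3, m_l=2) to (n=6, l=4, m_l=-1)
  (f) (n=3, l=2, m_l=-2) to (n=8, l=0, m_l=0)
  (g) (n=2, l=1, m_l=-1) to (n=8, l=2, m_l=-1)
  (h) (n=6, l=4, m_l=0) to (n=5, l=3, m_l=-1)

(a) allowed
(b) forbidden — Δm_l = -2 (E1 requires Δm_l = 0, ±1)
(c) forbidden — Δm_l = +3 (E1 requires Δm_l = 0, ±1)
(d) allowed
(e) forbidden — Δm_l = -3 (E1 requires Δm_l = 0, ±1)
(f) forbidden — Δl = -2 (E1 requires Δl = ±1); Δm_l = +2 (E1 requires Δm_l = 0, ±1)
(g) allowed
(h) allowed
Total allowed: 4 of 8.

4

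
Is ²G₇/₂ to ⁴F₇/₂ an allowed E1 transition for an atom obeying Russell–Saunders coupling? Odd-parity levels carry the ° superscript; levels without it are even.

forbidden

Reading off the term symbols: S 1/2→3/2, L 4→3, J 7/2→7/2, parity even→even.
Parity must change: even → even — fails.
ΔS = 0: S: 1/2 → 3/2 — fails.
ΔL = 0, ±1 (not L=0↔0): L: 4 → 3, ΔL = -1 — passes.
ΔJ = 0, ±1 (not J=0↔0): J: 7/2 → 7/2, ΔJ = +0 — passes.
Rule(s) violated: parity, ΔS.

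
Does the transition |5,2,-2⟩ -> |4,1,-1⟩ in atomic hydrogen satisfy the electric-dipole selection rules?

Initial l = 2, final l = 1, so Δl = -1. E1 requires Δl = ±1: ok.
Δm_l = -1 − (-2) = +1. E1 requires Δm_l = 0, ±1: ok.
All E1 selection rules are satisfied.

allowed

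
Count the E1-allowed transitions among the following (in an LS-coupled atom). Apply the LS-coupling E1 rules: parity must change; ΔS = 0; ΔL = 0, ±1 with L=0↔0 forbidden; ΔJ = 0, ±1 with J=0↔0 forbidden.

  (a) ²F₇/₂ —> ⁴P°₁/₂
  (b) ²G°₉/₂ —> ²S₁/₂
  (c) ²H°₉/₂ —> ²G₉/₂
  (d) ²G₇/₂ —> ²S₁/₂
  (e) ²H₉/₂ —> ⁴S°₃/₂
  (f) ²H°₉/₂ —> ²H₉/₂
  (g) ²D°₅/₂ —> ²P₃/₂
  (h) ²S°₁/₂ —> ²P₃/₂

(a) forbidden (ΔS, ΔL, ΔJ fail)
(b) forbidden (ΔL, ΔJ fail)
(c) allowed
(d) forbidden (parity, ΔL, ΔJ fail)
(e) forbidden (ΔS, ΔL, ΔJ fail)
(f) allowed
(g) allowed
(h) allowed
Total allowed: 4 of 8.

4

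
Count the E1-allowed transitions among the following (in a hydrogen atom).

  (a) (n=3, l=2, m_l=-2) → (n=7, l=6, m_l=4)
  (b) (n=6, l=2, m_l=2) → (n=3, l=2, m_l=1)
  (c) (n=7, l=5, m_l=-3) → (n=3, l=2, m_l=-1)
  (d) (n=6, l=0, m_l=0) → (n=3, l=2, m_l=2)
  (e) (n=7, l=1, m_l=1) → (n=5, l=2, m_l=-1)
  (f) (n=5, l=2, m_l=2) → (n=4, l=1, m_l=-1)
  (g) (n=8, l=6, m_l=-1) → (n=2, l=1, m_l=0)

0

(a) forbidden — Δl = +4 (E1 requires Δl = ±1); Δm_l = +6 (E1 requires Δm_l = 0, ±1)
(b) forbidden — Δl = +0 (E1 requires Δl = ±1)
(c) forbidden — Δl = -3 (E1 requires Δl = ±1); Δm_l = +2 (E1 requires Δm_l = 0, ±1)
(d) forbidden — Δl = +2 (E1 requires Δl = ±1); Δm_l = +2 (E1 requires Δm_l = 0, ±1)
(e) forbidden — Δm_l = -2 (E1 requires Δm_l = 0, ±1)
(f) forbidden — Δm_l = -3 (E1 requires Δm_l = 0, ±1)
(g) forbidden — Δl = -5 (E1 requires Δl = ±1)
Total allowed: 0 of 7.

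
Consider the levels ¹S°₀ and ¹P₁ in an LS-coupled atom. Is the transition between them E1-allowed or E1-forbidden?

allowed

Reading off the term symbols: S 0→0, L 0→1, J 0→1, parity odd→even.
Parity must change: odd → even — ✓.
ΔS = 0: S: 0 → 0 — ✓.
ΔL = 0, ±1 (not L=0↔0): L: 0 → 1, ΔL = +1 — ✓.
ΔJ = 0, ±1 (not J=0↔0): J: 0 → 1, ΔJ = +1 — ✓.
All four E1 rules are satisfied.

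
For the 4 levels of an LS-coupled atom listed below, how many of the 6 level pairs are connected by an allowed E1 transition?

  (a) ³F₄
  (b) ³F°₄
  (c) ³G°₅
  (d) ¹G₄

(a)–(b): allowed.
(a)–(c): allowed.
(a)–(d): forbidden (parity, ΔS).
(b)–(c): forbidden (parity).
(b)–(d): forbidden (ΔS).
(c)–(d): forbidden (ΔS).
Allowed pairs: 2 of 6.

2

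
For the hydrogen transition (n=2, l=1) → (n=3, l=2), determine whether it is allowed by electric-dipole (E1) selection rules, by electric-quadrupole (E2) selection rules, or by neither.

Δl = 2 − 1 = +1; l_i + l_f = 3.
E1 (Δl = ±1): satisfied.
E2 (Δl = 0,±2, l_i+l_f ≥ 2): not satisfied.

E1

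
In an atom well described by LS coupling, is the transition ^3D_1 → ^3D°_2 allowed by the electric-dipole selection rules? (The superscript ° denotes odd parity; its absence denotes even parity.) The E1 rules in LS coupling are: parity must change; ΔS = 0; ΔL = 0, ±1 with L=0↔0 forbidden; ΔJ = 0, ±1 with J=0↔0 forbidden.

allowed

Reading off the term symbols: S 1→1, L 2→2, J 1→2, parity even→odd.
ΔJ = 0, ±1 (not J=0↔0): J: 1 → 2, ΔJ = +1 — ok.
ΔL = 0, ±1 (not L=0↔0): L: 2 → 2, ΔL = +0 — ok.
ΔS = 0: S: 1 → 1 — ok.
Parity must change: even → odd — ok.
All four E1 rules are satisfied.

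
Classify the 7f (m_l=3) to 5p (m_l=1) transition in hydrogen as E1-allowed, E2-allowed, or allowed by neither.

E2

Δl = 1 − 3 = -2; l_i + l_f = 4.
Δm_l = -2.
E1 (Δl = ±1, |Δm_l| ≤ 1): not satisfied.
E2 (Δl = 0,±2, l_i+l_f ≥ 2, |Δm_l| ≤ 2): satisfied.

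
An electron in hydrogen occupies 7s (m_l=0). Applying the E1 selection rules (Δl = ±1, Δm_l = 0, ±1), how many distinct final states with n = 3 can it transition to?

3

E1 requires Δl = ±1, so l_f ∈ {-1, 1}; with 0 ≤ l_f ≤ n_f−1 = 2, the allowed l_f values are {1}.
For l_f = 1: m_f ∈ {m_i−1, m_i, m_i+1} ∩ [−1, 1] = {-1, 0, 1} → 3 states.
Total: 3.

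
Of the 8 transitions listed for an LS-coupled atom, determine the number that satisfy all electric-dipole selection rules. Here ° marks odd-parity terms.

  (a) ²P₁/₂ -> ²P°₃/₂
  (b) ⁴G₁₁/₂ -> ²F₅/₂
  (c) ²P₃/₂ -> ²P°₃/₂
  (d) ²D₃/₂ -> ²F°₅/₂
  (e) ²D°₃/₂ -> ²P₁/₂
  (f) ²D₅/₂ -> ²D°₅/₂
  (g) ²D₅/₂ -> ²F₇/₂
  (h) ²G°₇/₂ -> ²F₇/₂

(a) allowed
(b) forbidden (parity, ΔS, ΔJ fail)
(c) allowed
(d) allowed
(e) allowed
(f) allowed
(g) forbidden (parity fails)
(h) allowed
Total allowed: 6 of 8.

6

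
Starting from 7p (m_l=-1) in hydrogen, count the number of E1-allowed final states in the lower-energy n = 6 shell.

4

E1 requires Δl = ±1, so l_f ∈ {0, 2}; with 0 ≤ l_f ≤ n_f−1 = 5, the allowed l_f values are {0, 2}.
For l_f = 0: m_f ∈ {m_i−1, m_i, m_i+1} ∩ [−0, 0] = {0} → 1 state.
For l_f = 2: m_f ∈ {m_i−1, m_i, m_i+1} ∩ [−2, 2] = {-2, -1, 0} → 3 states.
Total: 4.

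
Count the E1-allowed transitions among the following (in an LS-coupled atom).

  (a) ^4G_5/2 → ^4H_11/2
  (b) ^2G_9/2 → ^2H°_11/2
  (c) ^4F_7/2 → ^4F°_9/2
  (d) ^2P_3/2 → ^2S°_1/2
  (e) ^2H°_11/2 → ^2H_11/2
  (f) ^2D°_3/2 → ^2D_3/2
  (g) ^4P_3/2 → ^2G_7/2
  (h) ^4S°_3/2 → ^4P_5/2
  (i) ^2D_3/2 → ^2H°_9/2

6

(a) forbidden (parity, ΔJ fail)
(b) allowed
(c) allowed
(d) allowed
(e) allowed
(f) allowed
(g) forbidden (parity, ΔS, ΔL, ΔJ fail)
(h) allowed
(i) forbidden (ΔL, ΔJ fail)
Total allowed: 6 of 9.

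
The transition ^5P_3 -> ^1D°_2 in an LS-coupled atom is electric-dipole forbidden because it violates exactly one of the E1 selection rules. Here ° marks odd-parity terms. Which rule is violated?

Reading off the term symbols: S 2→0, L 1→2, J 3→2, parity even→odd.
Parity must change: even → odd — ✓.
ΔS = 0: S: 2 → 0 — ✗.
ΔL = 0, ±1 (not L=0↔0): L: 1 → 2, ΔL = +1 — ✓.
ΔJ = 0, ±1 (not J=0↔0): J: 3 → 2, ΔJ = -1 — ✓.

the ΔS = 0 rule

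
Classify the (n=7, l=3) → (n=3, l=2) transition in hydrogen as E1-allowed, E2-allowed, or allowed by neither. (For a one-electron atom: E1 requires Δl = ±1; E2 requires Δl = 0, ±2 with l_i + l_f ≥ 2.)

E1

Δl = 2 − 3 = -1; l_i + l_f = 5.
E1 (Δl = ±1): satisfied.
E2 (Δl = 0,±2, l_i+l_f ≥ 2): not satisfied.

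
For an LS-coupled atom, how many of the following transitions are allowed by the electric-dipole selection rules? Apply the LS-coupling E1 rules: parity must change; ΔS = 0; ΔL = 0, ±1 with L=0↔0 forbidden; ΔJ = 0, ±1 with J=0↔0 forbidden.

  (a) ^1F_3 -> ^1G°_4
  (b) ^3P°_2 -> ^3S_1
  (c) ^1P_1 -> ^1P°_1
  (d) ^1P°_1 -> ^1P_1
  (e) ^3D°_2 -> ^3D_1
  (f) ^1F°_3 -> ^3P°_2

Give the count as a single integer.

5

(a) allowed
(b) allowed
(c) allowed
(d) allowed
(e) allowed
(f) forbidden (parity, ΔS, ΔL fail)
Total allowed: 5 of 6.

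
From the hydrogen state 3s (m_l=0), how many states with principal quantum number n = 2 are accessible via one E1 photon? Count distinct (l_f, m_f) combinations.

3

E1 requires Δl = ±1, so l_f ∈ {-1, 1}; with 0 ≤ l_f ≤ n_f−1 = 1, the allowed l_f values are {1}.
For l_f = 1: m_f ∈ {m_i−1, m_i, m_i+1} ∩ [−1, 1] = {-1, 0, 1} → 3 states.
Total: 3.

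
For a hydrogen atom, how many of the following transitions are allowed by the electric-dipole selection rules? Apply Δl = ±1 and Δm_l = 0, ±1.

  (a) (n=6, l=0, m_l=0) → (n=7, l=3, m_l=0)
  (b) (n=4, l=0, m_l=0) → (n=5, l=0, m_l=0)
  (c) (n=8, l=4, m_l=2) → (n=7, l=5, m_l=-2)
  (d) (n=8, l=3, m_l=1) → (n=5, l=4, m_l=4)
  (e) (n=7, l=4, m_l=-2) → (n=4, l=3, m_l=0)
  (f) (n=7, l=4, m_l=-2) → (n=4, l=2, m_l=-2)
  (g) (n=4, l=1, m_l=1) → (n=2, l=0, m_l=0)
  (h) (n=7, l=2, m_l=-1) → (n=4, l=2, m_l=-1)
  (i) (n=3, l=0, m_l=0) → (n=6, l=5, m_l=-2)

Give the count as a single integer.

1

(a) forbidden — Δl = +3 (E1 requires Δl = ±1)
(b) forbidden — Δl = +0 (E1 requires Δl = ±1)
(c) forbidden — Δm_l = -4 (E1 requires Δm_l = 0, ±1)
(d) forbidden — Δm_l = +3 (E1 requires Δm_l = 0, ±1)
(e) forbidden — Δm_l = +2 (E1 requires Δm_l = 0, ±1)
(f) forbidden — Δl = -2 (E1 requires Δl = ±1)
(g) allowed
(h) forbidden — Δl = +0 (E1 requires Δl = ±1)
(i) forbidden — Δl = +5 (E1 requires Δl = ±1); Δm_l = -2 (E1 requires Δm_l = 0, ±1)
Total allowed: 1 of 9.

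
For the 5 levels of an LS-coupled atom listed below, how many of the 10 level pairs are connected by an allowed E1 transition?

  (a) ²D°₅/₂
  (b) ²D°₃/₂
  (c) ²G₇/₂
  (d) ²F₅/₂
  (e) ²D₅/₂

(a)–(b): forbidden (parity).
(a)–(c): forbidden (ΔL).
(a)–(d): allowed.
(a)–(e): allowed.
(b)–(c): forbidden (ΔL, ΔJ).
(b)–(d): allowed.
(b)–(e): allowed.
(c)–(d): forbidden (parity).
(c)–(e): forbidden (parity, ΔL).
(d)–(e): forbidden (parity).
Allowed pairs: 4 of 10.

4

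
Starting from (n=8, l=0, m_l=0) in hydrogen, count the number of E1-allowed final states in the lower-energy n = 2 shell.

3

E1 requires Δl = ±1, so l_f ∈ {-1, 1}; with 0 ≤ l_f ≤ n_f−1 = 1, the allowed l_f values are {1}.
For l_f = 1: m_f ∈ {m_i−1, m_i, m_i+1} ∩ [−1, 1] = {-1, 0, 1} → 3 states.
Total: 3.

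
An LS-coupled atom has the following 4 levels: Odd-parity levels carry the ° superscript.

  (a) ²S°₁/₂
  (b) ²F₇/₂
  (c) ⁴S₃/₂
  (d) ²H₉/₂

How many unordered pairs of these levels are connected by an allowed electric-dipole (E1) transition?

(a)–(b): forbidden (ΔL, ΔJ).
(a)–(c): forbidden (ΔS, ΔL).
(a)–(d): forbidden (ΔL, ΔJ).
(b)–(c): forbidden (parity, ΔS, ΔL, ΔJ).
(b)–(d): forbidden (parity, ΔL).
(c)–(d): forbidden (parity, ΔS, ΔL, ΔJ).
Allowed pairs: 0 of 6.

0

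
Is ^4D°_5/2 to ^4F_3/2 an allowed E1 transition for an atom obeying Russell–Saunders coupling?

Initial level: S=3/2, L=2, J=5/2, parity odd. Final level: S=3/2, L=3, J=3/2, parity even.
ΔS = 0: S: 3/2 → 3/2 — satisfied.
Parity must change: odd → even — satisfied.
ΔJ = 0, ±1 (not J=0↔0): J: 5/2 → 3/2, ΔJ = -1 — satisfied.
ΔL = 0, ±1 (not L=0↔0): L: 2 → 3, ΔL = +1 — satisfied.
All four E1 rules are satisfied.

allowed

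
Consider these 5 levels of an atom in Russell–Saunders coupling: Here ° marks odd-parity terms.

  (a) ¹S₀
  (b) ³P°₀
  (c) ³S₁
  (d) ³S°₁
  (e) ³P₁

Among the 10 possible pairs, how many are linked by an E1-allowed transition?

3

(a)–(b): forbidden (ΔS, ΔJ).
(a)–(c): forbidden (parity, ΔS, ΔL).
(a)–(d): forbidden (ΔS, ΔL).
(a)–(e): forbidden (parity, ΔS).
(b)–(c): allowed.
(b)–(d): forbidden (parity).
(b)–(e): allowed.
(c)–(d): forbidden (ΔL).
(c)–(e): forbidden (parity).
(d)–(e): allowed.
Allowed pairs: 3 of 10.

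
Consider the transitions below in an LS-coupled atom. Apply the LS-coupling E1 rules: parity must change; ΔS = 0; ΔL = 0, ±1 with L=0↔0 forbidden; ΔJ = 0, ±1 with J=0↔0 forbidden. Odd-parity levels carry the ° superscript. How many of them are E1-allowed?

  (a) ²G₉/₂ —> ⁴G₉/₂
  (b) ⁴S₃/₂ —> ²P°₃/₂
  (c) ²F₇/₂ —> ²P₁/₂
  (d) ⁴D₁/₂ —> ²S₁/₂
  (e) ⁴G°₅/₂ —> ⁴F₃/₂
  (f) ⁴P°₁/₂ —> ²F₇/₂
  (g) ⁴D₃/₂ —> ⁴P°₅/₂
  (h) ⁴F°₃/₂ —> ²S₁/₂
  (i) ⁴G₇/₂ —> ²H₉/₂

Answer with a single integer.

(a) forbidden (parity, ΔS fail)
(b) forbidden (ΔS fails)
(c) forbidden (parity, ΔL, ΔJ fail)
(d) forbidden (parity, ΔS, ΔL fail)
(e) allowed
(f) forbidden (ΔS, ΔL, ΔJ fail)
(g) allowed
(h) forbidden (ΔS, ΔL fail)
(i) forbidden (parity, ΔS fail)
Total allowed: 2 of 9.

2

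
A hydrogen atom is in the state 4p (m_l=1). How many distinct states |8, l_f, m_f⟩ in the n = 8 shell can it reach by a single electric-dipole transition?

E1 requires Δl = ±1, so l_f ∈ {0, 2}; with 0 ≤ l_f ≤ n_f−1 = 7, the allowed l_f values are {0, 2}.
For l_f = 0: m_f ∈ {m_i−1, m_i, m_i+1} ∩ [−0, 0] = {0} → 1 state.
For l_f = 2: m_f ∈ {m_i−1, m_i, m_i+1} ∩ [−2, 2] = {0, 1, 2} → 3 states.
Total: 4.

4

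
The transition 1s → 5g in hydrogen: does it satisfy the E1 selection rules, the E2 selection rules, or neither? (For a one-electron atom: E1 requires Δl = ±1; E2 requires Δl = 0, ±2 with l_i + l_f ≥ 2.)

neither

Δl = 4 − 0 = +4; l_i + l_f = 4.
E1 (Δl = ±1): not satisfied.
E2 (Δl = 0,±2, l_i+l_f ≥ 2): not satisfied.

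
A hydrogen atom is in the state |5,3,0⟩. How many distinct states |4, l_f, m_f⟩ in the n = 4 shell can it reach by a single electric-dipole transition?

E1 requires Δl = ±1, so l_f ∈ {2, 4}; with 0 ≤ l_f ≤ n_f−1 = 3, the allowed l_f values are {2}.
For l_f = 2: m_f ∈ {m_i−1, m_i, m_i+1} ∩ [−2, 2] = {-1, 0, 1} → 3 states.
Total: 3.

3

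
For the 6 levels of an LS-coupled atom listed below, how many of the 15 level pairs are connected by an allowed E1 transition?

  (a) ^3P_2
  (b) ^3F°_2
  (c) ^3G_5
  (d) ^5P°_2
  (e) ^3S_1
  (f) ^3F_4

(a)–(b): forbidden (ΔL).
(a)–(c): forbidden (parity, ΔL, ΔJ).
(a)–(d): forbidden (ΔS).
(a)–(e): forbidden (parity).
(a)–(f): forbidden (parity, ΔL, ΔJ).
(b)–(c): forbidden (ΔJ).
(b)–(d): forbidden (parity, ΔS, ΔL).
(b)–(e): forbidden (ΔL).
(b)–(f): forbidden (ΔJ).
(c)–(d): forbidden (ΔS, ΔL, ΔJ).
(c)–(e): forbidden (parity, ΔL, ΔJ).
(c)–(f): forbidden (parity).
(d)–(e): forbidden (ΔS).
(d)–(f): forbidden (ΔS, ΔL, ΔJ).
(e)–(f): forbidden (parity, ΔL, ΔJ).
Allowed pairs: 0 of 15.

0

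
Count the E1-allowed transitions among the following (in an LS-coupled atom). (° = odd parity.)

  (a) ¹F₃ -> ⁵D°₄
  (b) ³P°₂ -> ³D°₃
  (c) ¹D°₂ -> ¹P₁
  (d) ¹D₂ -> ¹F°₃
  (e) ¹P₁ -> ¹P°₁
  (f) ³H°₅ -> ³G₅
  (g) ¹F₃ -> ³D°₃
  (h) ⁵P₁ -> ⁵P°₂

(a) forbidden (ΔS fails)
(b) forbidden (parity fails)
(c) allowed
(d) allowed
(e) allowed
(f) allowed
(g) forbidden (ΔS fails)
(h) allowed
Total allowed: 5 of 8.

5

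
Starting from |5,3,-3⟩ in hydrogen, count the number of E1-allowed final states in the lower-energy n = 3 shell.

E1 requires Δl = ±1, so l_f ∈ {2, 4}; with 0 ≤ l_f ≤ n_f−1 = 2, the allowed l_f values are {2}.
For l_f = 2: m_f ∈ {m_i−1, m_i, m_i+1} ∩ [−2, 2] = {-2} → 1 state.
Total: 1.

1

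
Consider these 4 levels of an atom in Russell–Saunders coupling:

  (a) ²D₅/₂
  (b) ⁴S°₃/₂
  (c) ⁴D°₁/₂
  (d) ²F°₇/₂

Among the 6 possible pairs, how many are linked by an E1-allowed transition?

(a)–(b): forbidden (ΔS, ΔL).
(a)–(c): forbidden (ΔS, ΔJ).
(a)–(d): allowed.
(b)–(c): forbidden (parity, ΔL).
(b)–(d): forbidden (parity, ΔS, ΔL, ΔJ).
(c)–(d): forbidden (parity, ΔS, ΔJ).
Allowed pairs: 1 of 6.

1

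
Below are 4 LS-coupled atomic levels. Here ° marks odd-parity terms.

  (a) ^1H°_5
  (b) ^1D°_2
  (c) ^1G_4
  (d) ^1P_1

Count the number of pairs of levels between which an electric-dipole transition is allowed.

2

(a)–(b): forbidden (parity, ΔL, ΔJ).
(a)–(c): allowed.
(a)–(d): forbidden (ΔL, ΔJ).
(b)–(c): forbidden (ΔL, ΔJ).
(b)–(d): allowed.
(c)–(d): forbidden (parity, ΔL, ΔJ).
Allowed pairs: 2 of 6.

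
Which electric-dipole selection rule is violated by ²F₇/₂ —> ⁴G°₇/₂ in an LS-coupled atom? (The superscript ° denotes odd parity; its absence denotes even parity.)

Parity must change: even → odd — ok.
ΔS = 0: S: 1/2 → 3/2 — fails.
ΔL = 0, ±1 (not L=0↔0): L: 3 → 4, ΔL = +1 — ok.
ΔJ = 0, ±1 (not J=0↔0): J: 7/2 → 7/2, ΔJ = +0 — ok.

the ΔS = 0 rule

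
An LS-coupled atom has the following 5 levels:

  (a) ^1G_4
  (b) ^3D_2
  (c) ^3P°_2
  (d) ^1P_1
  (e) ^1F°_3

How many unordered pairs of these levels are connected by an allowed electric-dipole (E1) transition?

2

(a)–(b): forbidden (parity, ΔS, ΔL, ΔJ).
(a)–(c): forbidden (ΔS, ΔL, ΔJ).
(a)–(d): forbidden (parity, ΔL, ΔJ).
(a)–(e): allowed.
(b)–(c): allowed.
(b)–(d): forbidden (parity, ΔS).
(b)–(e): forbidden (ΔS).
(c)–(d): forbidden (ΔS).
(c)–(e): forbidden (parity, ΔS, ΔL).
(d)–(e): forbidden (ΔL, ΔJ).
Allowed pairs: 2 of 10.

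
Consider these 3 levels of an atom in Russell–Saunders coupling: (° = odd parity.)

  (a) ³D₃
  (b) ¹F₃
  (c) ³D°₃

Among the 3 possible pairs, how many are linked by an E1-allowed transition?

(a)–(b): forbidden (parity, ΔS).
(a)–(c): allowed.
(b)–(c): forbidden (ΔS).
Allowed pairs: 1 of 3.

1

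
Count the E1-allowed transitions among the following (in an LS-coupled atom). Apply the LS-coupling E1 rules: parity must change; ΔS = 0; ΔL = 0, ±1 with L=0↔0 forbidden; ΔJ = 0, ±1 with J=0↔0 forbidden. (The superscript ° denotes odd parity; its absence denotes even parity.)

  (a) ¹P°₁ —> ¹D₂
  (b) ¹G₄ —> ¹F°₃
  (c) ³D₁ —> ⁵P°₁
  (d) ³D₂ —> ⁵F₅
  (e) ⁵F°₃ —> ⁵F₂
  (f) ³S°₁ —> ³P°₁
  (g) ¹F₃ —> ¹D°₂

4

(a) allowed
(b) allowed
(c) forbidden (ΔS fails)
(d) forbidden (parity, ΔS, ΔJ fail)
(e) allowed
(f) forbidden (parity fails)
(g) allowed
Total allowed: 4 of 7.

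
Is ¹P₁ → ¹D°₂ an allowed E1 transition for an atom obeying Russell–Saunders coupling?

allowed

ΔL = 0, ±1 (not L=0↔0): L: 1 → 2, ΔL = +1 — satisfied.
ΔS = 0: S: 0 → 0 — satisfied.
Parity must change: even → odd — satisfied.
ΔJ = 0, ±1 (not J=0↔0): J: 1 → 2, ΔJ = +1 — satisfied.
All four E1 rules are satisfied.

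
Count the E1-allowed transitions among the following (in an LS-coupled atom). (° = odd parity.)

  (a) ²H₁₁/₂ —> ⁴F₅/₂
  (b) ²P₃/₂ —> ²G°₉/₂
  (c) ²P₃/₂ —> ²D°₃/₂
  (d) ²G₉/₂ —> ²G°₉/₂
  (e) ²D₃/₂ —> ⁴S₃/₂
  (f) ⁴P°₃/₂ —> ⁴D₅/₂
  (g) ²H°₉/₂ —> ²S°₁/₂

(a) forbidden (parity, ΔS, ΔL, ΔJ fail)
(b) forbidden (ΔL, ΔJ fail)
(c) allowed
(d) allowed
(e) forbidden (parity, ΔS, ΔL fail)
(f) allowed
(g) forbidden (parity, ΔL, ΔJ fail)
Total allowed: 3 of 7.

3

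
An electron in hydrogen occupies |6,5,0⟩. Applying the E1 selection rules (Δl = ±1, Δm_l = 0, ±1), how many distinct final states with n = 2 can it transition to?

0

E1 requires l_f ∈ {4, 6}, but neither lies in [0, 1], so no final state is reachable.
Total: 0.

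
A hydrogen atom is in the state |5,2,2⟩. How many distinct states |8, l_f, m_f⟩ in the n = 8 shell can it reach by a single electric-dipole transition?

E1 requires Δl = ±1, so l_f ∈ {1, 3}; with 0 ≤ l_f ≤ n_f−1 = 7, the allowed l_f values are {1, 3}.
For l_f = 1: m_f ∈ {m_i−1, m_i, m_i+1} ∩ [−1, 1] = {1} → 1 state.
For l_f = 3: m_f ∈ {m_i−1, m_i, m_i+1} ∩ [−3, 3] = {1, 2, 3} → 3 states.
Total: 4.

4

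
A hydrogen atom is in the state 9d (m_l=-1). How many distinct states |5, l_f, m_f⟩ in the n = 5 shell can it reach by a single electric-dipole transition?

5

E1 requires Δl = ±1, so l_f ∈ {1, 3}; with 0 ≤ l_f ≤ n_f−1 = 4, the allowed l_f values are {1, 3}.
For l_f = 1: m_f ∈ {m_i−1, m_i, m_i+1} ∩ [−1, 1] = {-1, 0} → 2 states.
For l_f = 3: m_f ∈ {m_i−1, m_i, m_i+1} ∩ [−3, 3] = {-2, -1, 0} → 3 states.
Total: 5.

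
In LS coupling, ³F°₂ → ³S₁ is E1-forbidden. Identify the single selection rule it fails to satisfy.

the ΔL = 0, ±1 rule

Parity must change: odd → even — passes.
ΔS = 0: S: 1 → 1 — passes.
ΔL = 0, ±1 (not L=0↔0): L: 3 → 0, ΔL = -3 — fails.
ΔJ = 0, ±1 (not J=0↔0): J: 2 → 1, ΔJ = -1 — passes.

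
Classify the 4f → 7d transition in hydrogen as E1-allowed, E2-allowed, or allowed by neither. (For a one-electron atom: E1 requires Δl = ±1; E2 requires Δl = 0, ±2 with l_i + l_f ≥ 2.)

E1

Δl = 2 − 3 = -1; l_i + l_f = 5.
E1 (Δl = ±1): satisfied.
E2 (Δl = 0,±2, l_i+l_f ≥ 2): not satisfied.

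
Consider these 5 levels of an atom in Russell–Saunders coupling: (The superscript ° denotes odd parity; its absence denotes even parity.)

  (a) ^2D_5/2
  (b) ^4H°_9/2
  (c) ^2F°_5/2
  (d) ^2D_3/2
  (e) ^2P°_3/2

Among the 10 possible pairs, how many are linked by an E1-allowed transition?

(a)–(b): forbidden (ΔS, ΔL, ΔJ).
(a)–(c): allowed.
(a)–(d): forbidden (parity).
(a)–(e): allowed.
(b)–(c): forbidden (parity, ΔS, ΔL, ΔJ).
(b)–(d): forbidden (ΔS, ΔL, ΔJ).
(b)–(e): forbidden (parity, ΔS, ΔL, ΔJ).
(c)–(d): allowed.
(c)–(e): forbidden (parity, ΔL).
(d)–(e): allowed.
Allowed pairs: 4 of 10.

4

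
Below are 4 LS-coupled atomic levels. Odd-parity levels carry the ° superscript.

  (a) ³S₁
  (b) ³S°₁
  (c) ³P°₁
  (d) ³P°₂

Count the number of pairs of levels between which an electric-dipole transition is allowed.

(a)–(b): forbidden (ΔL).
(a)–(c): allowed.
(a)–(d): allowed.
(b)–(c): forbidden (parity).
(b)–(d): forbidden (parity).
(c)–(d): forbidden (parity).
Allowed pairs: 2 of 6.

2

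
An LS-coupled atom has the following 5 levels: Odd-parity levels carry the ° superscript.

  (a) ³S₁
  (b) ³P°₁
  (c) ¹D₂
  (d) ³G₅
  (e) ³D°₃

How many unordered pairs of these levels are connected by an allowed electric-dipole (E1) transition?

1

(a)–(b): allowed.
(a)–(c): forbidden (parity, ΔS, ΔL).
(a)–(d): forbidden (parity, ΔL, ΔJ).
(a)–(e): forbidden (ΔL, ΔJ).
(b)–(c): forbidden (ΔS).
(b)–(d): forbidden (ΔL, ΔJ).
(b)–(e): forbidden (parity, ΔJ).
(c)–(d): forbidden (parity, ΔS, ΔL, ΔJ).
(c)–(e): forbidden (ΔS).
(d)–(e): forbidden (ΔL, ΔJ).
Allowed pairs: 1 of 10.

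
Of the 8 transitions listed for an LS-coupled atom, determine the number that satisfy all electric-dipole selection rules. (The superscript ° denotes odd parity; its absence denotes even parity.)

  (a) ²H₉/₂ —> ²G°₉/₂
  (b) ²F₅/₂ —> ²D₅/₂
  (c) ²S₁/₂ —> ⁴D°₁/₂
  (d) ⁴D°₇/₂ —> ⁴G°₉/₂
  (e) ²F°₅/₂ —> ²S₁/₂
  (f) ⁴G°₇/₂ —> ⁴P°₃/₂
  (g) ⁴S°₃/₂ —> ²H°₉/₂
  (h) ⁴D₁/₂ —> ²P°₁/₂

(a) allowed
(b) forbidden (parity fails)
(c) forbidden (ΔS, ΔL fail)
(d) forbidden (parity, ΔL fail)
(e) forbidden (ΔL, ΔJ fail)
(f) forbidden (parity, ΔL, ΔJ fail)
(g) forbidden (parity, ΔS, ΔL, ΔJ fail)
(h) forbidden (ΔS fails)
Total allowed: 1 of 8.

1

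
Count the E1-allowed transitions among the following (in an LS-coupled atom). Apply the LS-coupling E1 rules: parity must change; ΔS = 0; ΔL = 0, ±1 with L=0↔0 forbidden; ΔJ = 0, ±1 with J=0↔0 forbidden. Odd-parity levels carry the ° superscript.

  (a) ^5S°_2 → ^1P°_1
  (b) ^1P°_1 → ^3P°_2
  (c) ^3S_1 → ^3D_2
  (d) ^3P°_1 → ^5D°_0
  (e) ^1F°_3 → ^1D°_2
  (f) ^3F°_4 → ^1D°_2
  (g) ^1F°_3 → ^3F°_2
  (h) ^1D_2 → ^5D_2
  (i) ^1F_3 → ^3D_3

(a) forbidden (parity, ΔS fail)
(b) forbidden (parity, ΔS fail)
(c) forbidden (parity, ΔL fail)
(d) forbidden (parity, ΔS fail)
(e) forbidden (parity fails)
(f) forbidden (parity, ΔS, ΔJ fail)
(g) forbidden (parity, ΔS fail)
(h) forbidden (parity, ΔS fail)
(i) forbidden (parity, ΔS fail)
Total allowed: 0 of 9.

0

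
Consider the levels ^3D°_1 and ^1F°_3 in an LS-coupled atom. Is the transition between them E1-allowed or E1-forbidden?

Initial level: S=1, L=2, J=1, parity odd. Final level: S=0, L=3, J=3, parity odd.
ΔL = 0, ±1 (not L=0↔0): L: 2 → 3, ΔL = +1 — ✓.
ΔS = 0: S: 1 → 0 — ✗.
ΔJ = 0, ±1 (not J=0↔0): J: 1 → 3, ΔJ = +2 — ✗.
Parity must change: odd → odd — ✗.
Rule(s) violated: parity, ΔS, ΔJ.

forbidden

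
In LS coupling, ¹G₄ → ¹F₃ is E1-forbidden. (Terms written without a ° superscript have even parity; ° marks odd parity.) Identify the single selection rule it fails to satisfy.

Parity must change: even → even — fails.
ΔS = 0: S: 0 → 0 — passes.
ΔL = 0, ±1 (not L=0↔0): L: 4 → 3, ΔL = -1 — passes.
ΔJ = 0, ±1 (not J=0↔0): J: 4 → 3, ΔJ = -1 — passes.

parity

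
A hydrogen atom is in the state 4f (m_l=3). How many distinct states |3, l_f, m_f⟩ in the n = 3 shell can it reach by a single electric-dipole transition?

1

E1 requires Δl = ±1, so l_f ∈ {2, 4}; with 0 ≤ l_f ≤ n_f−1 = 2, the allowed l_f values are {2}.
For l_f = 2: m_f ∈ {m_i−1, m_i, m_i+1} ∩ [−2, 2] = {2} → 1 state.
Total: 1.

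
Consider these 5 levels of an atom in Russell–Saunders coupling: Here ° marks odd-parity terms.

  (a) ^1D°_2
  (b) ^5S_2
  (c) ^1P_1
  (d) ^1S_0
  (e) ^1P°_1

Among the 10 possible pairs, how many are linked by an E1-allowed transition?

(a)–(b): forbidden (ΔS, ΔL).
(a)–(c): allowed.
(a)–(d): forbidden (ΔL, ΔJ).
(a)–(e): forbidden (parity).
(b)–(c): forbidden (parity, ΔS).
(b)–(d): forbidden (parity, ΔS, ΔL, ΔJ).
(b)–(e): forbidden (ΔS).
(c)–(d): forbidden (parity).
(c)–(e): allowed.
(d)–(e): allowed.
Allowed pairs: 3 of 10.

3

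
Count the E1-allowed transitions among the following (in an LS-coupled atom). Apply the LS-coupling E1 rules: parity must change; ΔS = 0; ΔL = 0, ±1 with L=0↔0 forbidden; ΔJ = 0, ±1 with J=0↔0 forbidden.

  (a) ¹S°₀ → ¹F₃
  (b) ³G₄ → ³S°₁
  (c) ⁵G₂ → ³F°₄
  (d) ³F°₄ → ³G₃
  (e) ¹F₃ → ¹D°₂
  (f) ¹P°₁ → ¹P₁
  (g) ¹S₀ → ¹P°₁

(a) forbidden (ΔL, ΔJ fail)
(b) forbidden (ΔL, ΔJ fail)
(c) forbidden (ΔS, ΔJ fail)
(d) allowed
(e) allowed
(f) allowed
(g) allowed
Total allowed: 4 of 7.

4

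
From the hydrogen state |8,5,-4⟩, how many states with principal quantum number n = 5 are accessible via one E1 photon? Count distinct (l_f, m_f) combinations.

2

E1 requires Δl = ±1, so l_f ∈ {4, 6}; with 0 ≤ l_f ≤ n_f−1 = 4, the allowed l_f values are {4}.
For l_f = 4: m_f ∈ {m_i−1, m_i, m_i+1} ∩ [−4, 4] = {-4, -3} → 2 states.
Total: 2.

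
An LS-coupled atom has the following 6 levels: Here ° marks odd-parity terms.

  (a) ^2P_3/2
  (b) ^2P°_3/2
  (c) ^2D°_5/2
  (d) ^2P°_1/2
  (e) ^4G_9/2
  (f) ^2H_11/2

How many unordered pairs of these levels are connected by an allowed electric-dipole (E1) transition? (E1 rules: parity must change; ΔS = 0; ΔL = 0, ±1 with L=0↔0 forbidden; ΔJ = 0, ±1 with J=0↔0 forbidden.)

3

(a)–(b): allowed.
(a)–(c): allowed.
(a)–(d): allowed.
(a)–(e): forbidden (parity, ΔS, ΔL, ΔJ).
(a)–(f): forbidden (parity, ΔL, ΔJ).
(b)–(c): forbidden (parity).
(b)–(d): forbidden (parity).
(b)–(e): forbidden (ΔS, ΔL, ΔJ).
(b)–(f): forbidden (ΔL, ΔJ).
(c)–(d): forbidden (parity, ΔJ).
(c)–(e): forbidden (ΔS, ΔL, ΔJ).
(c)–(f): forbidden (ΔL, ΔJ).
(d)–(e): forbidden (ΔS, ΔL, ΔJ).
(d)–(f): forbidden (ΔL, ΔJ).
(e)–(f): forbidden (parity, ΔS).
Allowed pairs: 3 of 15.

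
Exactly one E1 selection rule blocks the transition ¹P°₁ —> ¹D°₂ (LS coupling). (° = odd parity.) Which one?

parity

Parity must change: odd → odd — ✗.
ΔL = 0, ±1 (not L=0↔0): L: 1 → 2, ΔL = +1 — ✓.
ΔS = 0: S: 0 → 0 — ✓.
ΔJ = 0, ±1 (not J=0↔0): J: 1 → 2, ΔJ = +1 — ✓.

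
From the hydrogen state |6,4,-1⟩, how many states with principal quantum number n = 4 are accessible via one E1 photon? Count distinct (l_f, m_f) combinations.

3

E1 requires Δl = ±1, so l_f ∈ {3, 5}; with 0 ≤ l_f ≤ n_f−1 = 3, the allowed l_f values are {3}.
For l_f = 3: m_f ∈ {m_i−1, m_i, m_i+1} ∩ [−3, 3] = {-2, -1, 0} → 3 states.
Total: 3.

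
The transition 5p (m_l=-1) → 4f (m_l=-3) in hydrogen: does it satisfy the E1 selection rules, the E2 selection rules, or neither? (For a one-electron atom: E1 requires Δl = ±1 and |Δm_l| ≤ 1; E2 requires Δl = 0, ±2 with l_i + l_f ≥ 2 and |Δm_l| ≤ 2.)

Δl = 3 − 1 = +2; l_i + l_f = 4.
Δm_l = -2.
E1 (Δl = ±1, |Δm_l| ≤ 1): not satisfied.
E2 (Δl = 0,±2, l_i+l_f ≥ 2, |Δm_l| ≤ 2): satisfied.

E2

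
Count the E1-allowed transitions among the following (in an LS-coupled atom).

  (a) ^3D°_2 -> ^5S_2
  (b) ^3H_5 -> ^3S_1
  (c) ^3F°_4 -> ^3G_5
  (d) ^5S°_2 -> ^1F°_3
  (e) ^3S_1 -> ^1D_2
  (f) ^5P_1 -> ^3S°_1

(a) forbidden (ΔS, ΔL fail)
(b) forbidden (parity, ΔL, ΔJ fail)
(c) allowed
(d) forbidden (parity, ΔS, ΔL fail)
(e) forbidden (parity, ΔS, ΔL fail)
(f) forbidden (ΔS fails)
Total allowed: 1 of 6.

1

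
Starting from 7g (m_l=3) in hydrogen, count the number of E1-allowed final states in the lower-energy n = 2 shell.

0

E1 requires l_f ∈ {3, 5}, but neither lies in [0, 1], so no final state is reachable.
Total: 0.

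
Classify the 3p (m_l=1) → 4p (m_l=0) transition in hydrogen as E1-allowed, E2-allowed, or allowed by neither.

Δl = 1 − 1 = +0; l_i + l_f = 2.
Δm_l = -1.
E1 (Δl = ±1, |Δm_l| ≤ 1): not satisfied.
E2 (Δl = 0,±2, l_i+l_f ≥ 2, |Δm_l| ≤ 2): satisfied.

E2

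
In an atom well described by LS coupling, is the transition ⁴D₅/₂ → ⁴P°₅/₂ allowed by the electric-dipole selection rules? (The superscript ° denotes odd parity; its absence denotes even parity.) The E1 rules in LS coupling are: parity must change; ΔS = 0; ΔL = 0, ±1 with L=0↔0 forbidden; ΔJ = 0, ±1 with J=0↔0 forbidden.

allowed

Parity must change: even → odd — ✓.
ΔS = 0: S: 3/2 → 3/2 — ✓.
ΔL = 0, ±1 (not L=0↔0): L: 2 → 1, ΔL = -1 — ✓.
ΔJ = 0, ±1 (not J=0↔0): J: 5/2 → 5/2, ΔJ = +0 — ✓.
All four E1 rules are satisfied.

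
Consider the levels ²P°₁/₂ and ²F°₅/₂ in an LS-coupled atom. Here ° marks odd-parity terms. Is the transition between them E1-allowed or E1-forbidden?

Initial level: S=1/2, L=1, J=1/2, parity odd. Final level: S=1/2, L=3, J=5/2, parity odd.
Parity must change: odd → odd — fails.
ΔS = 0: S: 1/2 → 1/2 — passes.
ΔL = 0, ±1 (not L=0↔0): L: 1 → 3, ΔL = +2 — fails.
ΔJ = 0, ±1 (not J=0↔0): J: 1/2 → 5/2, ΔJ = +2 — fails.
Rule(s) violated: parity, ΔL, ΔJ.

forbidden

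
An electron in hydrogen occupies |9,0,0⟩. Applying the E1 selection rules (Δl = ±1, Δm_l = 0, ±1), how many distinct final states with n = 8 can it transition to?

3

E1 requires Δl = ±1, so l_f ∈ {-1, 1}; with 0 ≤ l_f ≤ n_f−1 = 7, the allowed l_f values are {1}.
For l_f = 1: m_f ∈ {m_i−1, m_i, m_i+1} ∩ [−1, 1] = {-1, 0, 1} → 3 states.
Total: 3.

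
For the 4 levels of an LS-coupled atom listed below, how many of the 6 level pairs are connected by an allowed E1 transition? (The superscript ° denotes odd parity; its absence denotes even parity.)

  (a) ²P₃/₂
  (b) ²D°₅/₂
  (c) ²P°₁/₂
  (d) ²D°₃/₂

(a)–(b): allowed.
(a)–(c): allowed.
(a)–(d): allowed.
(b)–(c): forbidden (parity, ΔJ).
(b)–(d): forbidden (parity).
(c)–(d): forbidden (parity).
Allowed pairs: 3 of 6.

3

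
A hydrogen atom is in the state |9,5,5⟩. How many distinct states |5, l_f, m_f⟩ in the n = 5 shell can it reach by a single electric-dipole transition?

1

E1 requires Δl = ±1, so l_f ∈ {4, 6}; with 0 ≤ l_f ≤ n_f−1 = 4, the allowed l_f values are {4}.
For l_f = 4: m_f ∈ {m_i−1, m_i, m_i+1} ∩ [−4, 4] = {4} → 1 state.
Total: 1.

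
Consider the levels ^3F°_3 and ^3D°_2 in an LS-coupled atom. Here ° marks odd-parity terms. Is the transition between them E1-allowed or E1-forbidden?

forbidden

ΔL = 0, ±1 (not L=0↔0): L: 3 → 2, ΔL = -1 — satisfied.
ΔJ = 0, ±1 (not J=0↔0): J: 3 → 2, ΔJ = -1 — satisfied.
ΔS = 0: S: 1 → 1 — satisfied.
Parity must change: odd → odd — violated.
Rule(s) violated: parity.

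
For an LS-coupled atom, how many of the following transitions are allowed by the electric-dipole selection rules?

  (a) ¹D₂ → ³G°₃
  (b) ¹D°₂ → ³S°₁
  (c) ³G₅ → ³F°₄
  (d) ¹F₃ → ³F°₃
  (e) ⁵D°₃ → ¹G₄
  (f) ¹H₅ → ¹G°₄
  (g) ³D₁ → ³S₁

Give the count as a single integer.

(a) forbidden (ΔS, ΔL fail)
(b) forbidden (parity, ΔS, ΔL fail)
(c) allowed
(d) forbidden (ΔS fails)
(e) forbidden (ΔS, ΔL fail)
(f) allowed
(g) forbidden (parity, ΔL fail)
Total allowed: 2 of 7.

2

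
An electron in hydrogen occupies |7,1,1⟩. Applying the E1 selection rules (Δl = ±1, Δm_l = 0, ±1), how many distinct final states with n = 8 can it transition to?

E1 requires Δl = ±1, so l_f ∈ {0, 2}; with 0 ≤ l_f ≤ n_f−1 = 7, the allowed l_f values are {0, 2}.
For l_f = 0: m_f ∈ {m_i−1, m_i, m_i+1} ∩ [−0, 0] = {0} → 1 state.
For l_f = 2: m_f ∈ {m_i−1, m_i, m_i+1} ∩ [−2, 2] = {0, 1, 2} → 3 states.
Total: 4.

4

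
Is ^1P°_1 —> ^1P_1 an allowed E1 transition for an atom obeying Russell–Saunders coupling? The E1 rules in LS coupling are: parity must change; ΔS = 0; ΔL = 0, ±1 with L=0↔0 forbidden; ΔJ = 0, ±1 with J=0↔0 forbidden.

Parity must change: odd → even — ✓.
ΔL = 0, ±1 (not L=0↔0): L: 1 → 1, ΔL = +0 — ✓.
ΔS = 0: S: 0 → 0 — ✓.
ΔJ = 0, ±1 (not J=0↔0): J: 1 → 1, ΔJ = +0 — ✓.
All four E1 rules are satisfied.

allowed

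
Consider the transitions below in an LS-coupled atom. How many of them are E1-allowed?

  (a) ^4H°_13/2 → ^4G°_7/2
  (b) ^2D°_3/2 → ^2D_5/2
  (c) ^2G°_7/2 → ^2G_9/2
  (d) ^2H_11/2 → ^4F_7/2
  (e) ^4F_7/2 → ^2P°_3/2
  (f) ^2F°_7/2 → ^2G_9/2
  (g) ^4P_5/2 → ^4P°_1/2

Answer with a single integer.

3

(a) forbidden (parity, ΔJ fail)
(b) allowed
(c) allowed
(d) forbidden (parity, ΔS, ΔL, ΔJ fail)
(e) forbidden (ΔS, ΔL, ΔJ fail)
(f) allowed
(g) forbidden (ΔJ fails)
Total allowed: 3 of 7.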